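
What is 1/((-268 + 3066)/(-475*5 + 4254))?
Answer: 1879/2798 ≈ 0.67155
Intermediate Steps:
1/((-268 + 3066)/(-475*5 + 4254)) = 1/(2798/(-2375 + 4254)) = 1/(2798/1879) = 1879/2798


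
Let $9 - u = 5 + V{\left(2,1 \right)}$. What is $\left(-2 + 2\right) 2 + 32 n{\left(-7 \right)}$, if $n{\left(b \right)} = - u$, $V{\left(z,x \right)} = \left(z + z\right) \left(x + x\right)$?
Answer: $128$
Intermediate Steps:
$V{\left(z,x \right)} = 4 x z$ ($V{\left(z,x \right)} = 2 z 2 x = 4 x z$)
$u = -4$ ($u = 9 - \left(5 + 4 \cdot 1 \cdot 2\right) = 9 - \left(5 + 8\right) = 9 - 13 = -4$)
$n{\left(b \right)} = 4$ ($n{\left(b \right)} = \left(-1\right) \left(-4\right) = 4$)
$\left(-2 + 2\right) 2 + 32 n{\left(-7 \right)} = \left(-2 + 2\right) 2 + 32 \cdot 4 = 0 \cdot 2 + 128 = 0 + 128 = 128$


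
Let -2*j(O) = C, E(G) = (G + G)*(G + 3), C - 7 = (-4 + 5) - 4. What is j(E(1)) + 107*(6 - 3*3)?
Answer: -323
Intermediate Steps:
C = 4 (C = 7 + ((-4 + 5) - 4) = 7 + (1 - 4) = 7 - 3 = 4)
E(G) = 2*G*(3 + G) (E(G) = (2*G)*(3 + G) = 2*G*(3 + G))
j(O) = -2 (j(O) = -½*4 = -2)
j(E(1)) + 107*(6 - 3*3) = -2 + 107*(6 - 3*3) = -2 + 107*(6 - 9) = -2 + 107*(-3) = -2 - 321 = -323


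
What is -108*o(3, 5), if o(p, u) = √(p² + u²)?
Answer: -108*√34 ≈ -629.74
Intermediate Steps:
-108*o(3, 5) = -108*√(3² + 5²) = -108*√(9 + 25) = -108*√34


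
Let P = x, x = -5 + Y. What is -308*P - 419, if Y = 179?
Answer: -54011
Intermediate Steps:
x = 174 (x = -5 + 179 = 174)
P = 174
-308*P - 419 = -308*174 - 419 = -53592 - 419 = -54011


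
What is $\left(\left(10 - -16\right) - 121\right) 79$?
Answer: $-7505$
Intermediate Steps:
$\left(\left(10 - -16\right) - 121\right) 79 = \left(\left(10 + 16\right) - 121\right) 79 = \left(26 - 121\right) 79 = \left(-95\right) 79 = -7505$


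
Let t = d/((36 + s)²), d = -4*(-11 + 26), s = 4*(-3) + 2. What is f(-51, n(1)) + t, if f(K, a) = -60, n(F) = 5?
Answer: -10155/169 ≈ -60.089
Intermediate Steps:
s = -10 (s = -12 + 2 = -10)
d = -60 (d = -4*15 = -60)
t = -15/169 (t = -60/(36 - 10)² = -60/(26²) = -60/676 = -60*1/676 = -15/169 ≈ -0.088757)
f(-51, n(1)) + t = -60 - 15/169 = -10155/169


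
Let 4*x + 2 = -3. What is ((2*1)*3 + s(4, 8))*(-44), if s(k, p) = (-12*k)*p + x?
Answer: 16687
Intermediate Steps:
x = -5/4 (x = -½ + (¼)*(-3) = -½ - ¾ = -5/4 ≈ -1.2500)
s(k, p) = -5/4 - 12*k*p (s(k, p) = (-12*k)*p - 5/4 = -12*k*p - 5/4 = -5/4 - 12*k*p)
((2*1)*3 + s(4, 8))*(-44) = ((2*1)*3 + (-5/4 - 12*4*8))*(-44) = (2*3 + (-5/4 - 384))*(-44) = (6 - 1541/4)*(-44) = -1517/4*(-44) = 16687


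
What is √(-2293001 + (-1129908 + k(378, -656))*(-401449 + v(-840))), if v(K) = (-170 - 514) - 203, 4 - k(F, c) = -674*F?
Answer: √352094815351 ≈ 5.9338e+5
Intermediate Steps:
k(F, c) = 4 + 674*F (k(F, c) = 4 - (-674)*F = 4 + 674*F)
v(K) = -887 (v(K) = -684 - 203 = -887)
√(-2293001 + (-1129908 + k(378, -656))*(-401449 + v(-840))) = √(-2293001 + (-1129908 + (4 + 674*378))*(-401449 - 887)) = √(-2293001 + (-1129908 + (4 + 254772))*(-402336)) = √(-2293001 + (-1129908 + 254776)*(-402336)) = √(-2293001 - 875132*(-402336)) = √(-2293001 + 352097108352) = √352094815351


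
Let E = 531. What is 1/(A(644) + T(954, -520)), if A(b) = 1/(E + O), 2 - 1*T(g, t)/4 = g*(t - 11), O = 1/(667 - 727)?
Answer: 31859/64556019196 ≈ 4.9351e-7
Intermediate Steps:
O = -1/60 (O = 1/(-60) = -1/60 ≈ -0.016667)
T(g, t) = 8 - 4*g*(-11 + t) (T(g, t) = 8 - 4*g*(t - 11) = 8 - 4*g*(-11 + t))
A(b) = 60/31859 (A(b) = 1/(531 - 1/60) = 1/(31859/60) = 60/31859)
1/(A(644) + T(954, -520)) = 1/(60/31859 + (8 + 44*954 - 4*954*(-520))) = 1/(60/31859 + (8 + 41976 + 1984320)) = 1/(60/31859 + 2026304) = 1/(64556019196/31859) = 31859/64556019196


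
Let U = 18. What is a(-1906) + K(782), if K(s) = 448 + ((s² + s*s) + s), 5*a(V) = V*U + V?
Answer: 6085176/5 ≈ 1.2170e+6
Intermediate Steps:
a(V) = 19*V/5 (a(V) = (V*18 + V)/5 = (18*V + V)/5 = (19*V)/5 = 19*V/5)
K(s) = 448 + s + 2*s² (K(s) = 448 + ((s² + s²) + s) = 448 + (2*s² + s) = 448 + (s + 2*s²) = 448 + s + 2*s²)
a(-1906) + K(782) = (19/5)*(-1906) + (448 + 782 + 2*782²) = -36214/5 + (448 + 782 + 2*611524) = -36214/5 + (448 + 782 + 1223048) = -36214/5 + 1224278 = 6085176/5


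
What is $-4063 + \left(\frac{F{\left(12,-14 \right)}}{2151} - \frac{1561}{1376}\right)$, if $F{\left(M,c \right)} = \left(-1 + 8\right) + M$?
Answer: $- \frac{12028901455}{2959776} \approx -4064.1$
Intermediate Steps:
$F{\left(M,c \right)} = 7 + M$
$-4063 + \left(\frac{F{\left(12,-14 \right)}}{2151} - \frac{1561}{1376}\right) = -4063 - \left(\frac{1561}{1376} - \frac{7 + 12}{2151}\right) = -4063 + \left(19 \cdot \frac{1}{2151} - \frac{1561}{1376}\right) = -4063 + \left(\frac{19}{2151} - \frac{1561}{1376}\right) = -4063 - \frac{3331567}{2959776} = - \frac{12028901455}{2959776}$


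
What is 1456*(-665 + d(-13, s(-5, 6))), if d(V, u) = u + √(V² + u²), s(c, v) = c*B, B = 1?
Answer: -975520 + 1456*√194 ≈ -9.5524e+5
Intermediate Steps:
s(c, v) = c (s(c, v) = c*1 = c)
1456*(-665 + d(-13, s(-5, 6))) = 1456*(-665 + (-5 + √((-13)² + (-5)²))) = 1456*(-665 + (-5 + √(169 + 25))) = 1456*(-665 + (-5 + √194)) = 1456*(-670 + √194) = -975520 + 1456*√194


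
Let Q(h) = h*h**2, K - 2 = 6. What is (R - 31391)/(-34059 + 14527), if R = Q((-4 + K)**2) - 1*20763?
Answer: 24029/9766 ≈ 2.4605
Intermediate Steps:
K = 8 (K = 2 + 6 = 8)
Q(h) = h**3
R = -16667 (R = ((-4 + 8)**2)**3 - 1*20763 = (4**2)**3 - 20763 = 16**3 - 20763 = 4096 - 20763 = -16667)
(R - 31391)/(-34059 + 14527) = (-16667 - 31391)/(-34059 + 14527) = -48058/(-19532) = -48058*(-1/19532) = 24029/9766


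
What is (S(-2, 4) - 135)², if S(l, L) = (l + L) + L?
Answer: 16641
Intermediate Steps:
S(l, L) = l + 2*L (S(l, L) = (L + l) + L = l + 2*L)
(S(-2, 4) - 135)² = ((-2 + 2*4) - 135)² = ((-2 + 8) - 135)² = (6 - 135)² = (-129)² = 16641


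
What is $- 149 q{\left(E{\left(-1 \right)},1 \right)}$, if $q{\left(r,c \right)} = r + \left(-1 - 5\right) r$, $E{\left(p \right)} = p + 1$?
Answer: $0$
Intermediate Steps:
$E{\left(p \right)} = 1 + p$
$q{\left(r,c \right)} = - 5 r$ ($q{\left(r,c \right)} = r - 6 r = - 5 r$)
$- 149 q{\left(E{\left(-1 \right)},1 \right)} = - 149 \left(- 5 \left(1 - 1\right)\right) = - 149 \left(\left(-5\right) 0\right) = \left(-149\right) 0 = 0$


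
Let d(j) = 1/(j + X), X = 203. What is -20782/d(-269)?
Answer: 1371612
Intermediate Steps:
d(j) = 1/(203 + j) (d(j) = 1/(j + 203) = 1/(203 + j))
-20782/d(-269) = -20782/(1/(203 - 269)) = -20782/(1/(-66)) = -20782/(-1/66) = -20782*(-66) = 1371612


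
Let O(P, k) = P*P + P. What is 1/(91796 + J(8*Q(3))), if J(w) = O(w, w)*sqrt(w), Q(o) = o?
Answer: 22949/2104466404 - 75*sqrt(6)/526116601 ≈ 1.0556e-5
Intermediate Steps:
O(P, k) = P + P**2 (O(P, k) = P**2 + P = P + P**2)
J(w) = w**(3/2)*(1 + w) (J(w) = (w*(1 + w))*sqrt(w) = w**(3/2)*(1 + w))
1/(91796 + J(8*Q(3))) = 1/(91796 + (8*3)**(3/2)*(1 + 8*3)) = 1/(91796 + 24**(3/2)*(1 + 24)) = 1/(91796 + (48*sqrt(6))*25) = 1/(91796 + 1200*sqrt(6))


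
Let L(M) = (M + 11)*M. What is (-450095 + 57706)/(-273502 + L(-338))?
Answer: 392389/162976 ≈ 2.4076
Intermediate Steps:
L(M) = M*(11 + M) (L(M) = (11 + M)*M = M*(11 + M))
(-450095 + 57706)/(-273502 + L(-338)) = (-450095 + 57706)/(-273502 - 338*(11 - 338)) = -392389/(-273502 - 338*(-327)) = -392389/(-273502 + 110526) = -392389/(-162976) = -392389*(-1/162976) = 392389/162976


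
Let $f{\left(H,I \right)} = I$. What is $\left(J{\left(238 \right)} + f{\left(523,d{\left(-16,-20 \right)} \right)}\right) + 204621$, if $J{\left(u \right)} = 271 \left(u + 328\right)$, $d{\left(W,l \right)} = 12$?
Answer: $358019$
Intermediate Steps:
$J{\left(u \right)} = 88888 + 271 u$ ($J{\left(u \right)} = 271 \left(328 + u\right) = 88888 + 271 u$)
$\left(J{\left(238 \right)} + f{\left(523,d{\left(-16,-20 \right)} \right)}\right) + 204621 = \left(\left(88888 + 271 \cdot 238\right) + 12\right) + 204621 = \left(\left(88888 + 64498\right) + 12\right) + 204621 = \left(153386 + 12\right) + 204621 = 153398 + 204621 = 358019$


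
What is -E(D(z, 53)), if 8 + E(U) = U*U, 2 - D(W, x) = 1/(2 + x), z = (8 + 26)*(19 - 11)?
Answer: 12319/3025 ≈ 4.0724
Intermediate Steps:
z = 272 (z = 34*8 = 272)
D(W, x) = 2 - 1/(2 + x)
E(U) = -8 + U**2 (E(U) = -8 + U*U = -8 + U**2)
-E(D(z, 53)) = -(-8 + ((3 + 2*53)/(2 + 53))**2) = -(-8 + ((3 + 106)/55)**2) = -(-8 + ((1/55)*109)**2) = -(-8 + (109/55)**2) = -(-8 + 11881/3025) = -1*(-12319/3025) = 12319/3025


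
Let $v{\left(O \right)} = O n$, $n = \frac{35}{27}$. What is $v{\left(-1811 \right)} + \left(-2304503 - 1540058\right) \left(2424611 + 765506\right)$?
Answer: $- \frac{331144183961584}{27} \approx -1.2265 \cdot 10^{13}$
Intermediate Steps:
$n = \frac{35}{27}$ ($n = 35 \cdot \frac{1}{27} = \frac{35}{27} \approx 1.2963$)
$v{\left(O \right)} = \frac{35 O}{27}$ ($v{\left(O \right)} = O \frac{35}{27} = \frac{35 O}{27}$)
$v{\left(-1811 \right)} + \left(-2304503 - 1540058\right) \left(2424611 + 765506\right) = \frac{35}{27} \left(-1811\right) + \left(-2304503 - 1540058\right) \left(2424611 + 765506\right) = - \frac{63385}{27} - 12264599403637 = - \frac{331144183961584}{27}$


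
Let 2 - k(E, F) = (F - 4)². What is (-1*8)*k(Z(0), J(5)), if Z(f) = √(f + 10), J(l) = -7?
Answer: 952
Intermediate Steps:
Z(f) = √(10 + f)
k(E, F) = 2 - (-4 + F)² (k(E, F) = 2 - (F - 4)² = 2 - (-4 + F)²)
(-1*8)*k(Z(0), J(5)) = (-1*8)*(2 - (-4 - 7)²) = -8*(2 - 1*(-11)²) = -8*(2 - 1*121) = -8*(2 - 121) = -8*(-119) = 952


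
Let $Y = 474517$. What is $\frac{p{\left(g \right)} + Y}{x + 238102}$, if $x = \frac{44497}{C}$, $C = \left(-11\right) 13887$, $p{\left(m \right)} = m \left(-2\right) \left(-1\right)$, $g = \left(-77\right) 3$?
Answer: $\frac{72415219635}{36371702717} \approx 1.991$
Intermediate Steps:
$g = -231$
$p{\left(m \right)} = 2 m$ ($p{\left(m \right)} = - 2 m \left(-1\right) = 2 m$)
$C = -152757$
$x = - \frac{44497}{152757}$ ($x = \frac{44497}{-152757} = 44497 \left(- \frac{1}{152757}\right) = - \frac{44497}{152757} \approx -0.29129$)
$\frac{p{\left(g \right)} + Y}{x + 238102} = \frac{2 \left(-231\right) + 474517}{- \frac{44497}{152757} + 238102} = \frac{-462 + 474517}{\frac{36371702717}{152757}} = 474055 \cdot \frac{152757}{36371702717} = \frac{72415219635}{36371702717}$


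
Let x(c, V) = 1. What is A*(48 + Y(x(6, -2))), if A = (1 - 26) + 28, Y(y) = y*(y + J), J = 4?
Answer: 159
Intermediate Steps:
Y(y) = y*(4 + y) (Y(y) = y*(y + 4) = y*(4 + y))
A = 3 (A = -25 + 28 = 3)
A*(48 + Y(x(6, -2))) = 3*(48 + 1*(4 + 1)) = 3*(48 + 1*5) = 3*(48 + 5) = 3*53 = 159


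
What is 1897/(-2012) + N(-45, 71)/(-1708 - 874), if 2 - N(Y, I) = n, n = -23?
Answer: -2474177/2597492 ≈ -0.95253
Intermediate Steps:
N(Y, I) = 25 (N(Y, I) = 2 - 1*(-23) = 2 + 23 = 25)
1897/(-2012) + N(-45, 71)/(-1708 - 874) = 1897/(-2012) + 25/(-1708 - 874) = 1897*(-1/2012) + 25/(-2582) = -1897/2012 + 25*(-1/2582) = -1897/2012 - 25/2582 = -2474177/2597492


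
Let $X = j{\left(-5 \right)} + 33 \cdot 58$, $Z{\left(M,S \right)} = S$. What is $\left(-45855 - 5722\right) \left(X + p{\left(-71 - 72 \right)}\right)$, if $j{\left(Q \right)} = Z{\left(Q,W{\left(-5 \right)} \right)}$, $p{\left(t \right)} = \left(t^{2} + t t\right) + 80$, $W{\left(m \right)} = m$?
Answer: $-2211982799$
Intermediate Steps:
$p{\left(t \right)} = 80 + 2 t^{2}$ ($p{\left(t \right)} = \left(t^{2} + t^{2}\right) + 80 = 2 t^{2} + 80 = 80 + 2 t^{2}$)
$j{\left(Q \right)} = -5$
$X = 1909$ ($X = -5 + 33 \cdot 58 = -5 + 1914 = 1909$)
$\left(-45855 - 5722\right) \left(X + p{\left(-71 - 72 \right)}\right) = \left(-45855 - 5722\right) \left(1909 + \left(80 + 2 \left(-71 - 72\right)^{2}\right)\right) = - 51577 \left(1909 + \left(80 + 2 \left(-71 - 72\right)^{2}\right)\right) = - 51577 \left(1909 + \left(80 + 2 \left(-143\right)^{2}\right)\right) = - 51577 \left(1909 + \left(80 + 2 \cdot 20449\right)\right) = - 51577 \left(1909 + \left(80 + 40898\right)\right) = - 51577 \left(1909 + 40978\right) = \left(-51577\right) 42887 = -2211982799$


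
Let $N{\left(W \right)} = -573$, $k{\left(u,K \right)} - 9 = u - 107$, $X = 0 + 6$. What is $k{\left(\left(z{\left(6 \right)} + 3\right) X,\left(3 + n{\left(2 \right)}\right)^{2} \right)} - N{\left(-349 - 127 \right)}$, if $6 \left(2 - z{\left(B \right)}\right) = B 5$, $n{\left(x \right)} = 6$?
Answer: $475$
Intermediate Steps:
$z{\left(B \right)} = 2 - \frac{5 B}{6}$ ($z{\left(B \right)} = 2 - \frac{B 5}{6} = 2 - \frac{5 B}{6}$)
$X = 6$
$k{\left(u,K \right)} = -98 + u$ ($k{\left(u,K \right)} = 9 + \left(u - 107\right) = 9 + \left(-107 + u\right) = -98 + u$)
$k{\left(\left(z{\left(6 \right)} + 3\right) X,\left(3 + n{\left(2 \right)}\right)^{2} \right)} - N{\left(-349 - 127 \right)} = \left(-98 + \left(\left(2 - 5\right) + 3\right) 6\right) - -573 = \left(-98 + \left(\left(2 - 5\right) + 3\right) 6\right) + 573 = \left(-98 + \left(-3 + 3\right) 6\right) + 573 = \left(-98 + 0 \cdot 6\right) + 573 = \left(-98 + 0\right) + 573 = -98 + 573 = 475$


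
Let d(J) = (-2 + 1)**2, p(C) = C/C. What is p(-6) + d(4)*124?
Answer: 125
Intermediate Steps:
p(C) = 1
d(J) = 1 (d(J) = (-1)**2 = 1)
p(-6) + d(4)*124 = 1 + 1*124 = 1 + 124 = 125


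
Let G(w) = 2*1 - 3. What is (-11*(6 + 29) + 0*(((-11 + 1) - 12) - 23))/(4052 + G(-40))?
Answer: -385/4051 ≈ -0.095038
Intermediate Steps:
G(w) = -1 (G(w) = 2 - 3 = -1)
(-11*(6 + 29) + 0*(((-11 + 1) - 12) - 23))/(4052 + G(-40)) = (-11*(6 + 29) + 0*(((-11 + 1) - 12) - 23))/(4052 - 1) = (-11*35 + 0*((-10 - 12) - 23))/4051 = (-385 + 0*(-22 - 23))*(1/4051) = (-385 + 0*(-45))*(1/4051) = (-385 + 0)*(1/4051) = -385*1/4051 = -385/4051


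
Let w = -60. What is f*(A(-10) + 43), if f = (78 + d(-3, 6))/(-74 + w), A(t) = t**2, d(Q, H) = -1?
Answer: -11011/134 ≈ -82.172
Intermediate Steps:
f = -77/134 (f = (78 - 1)/(-74 - 60) = 77/(-134) = 77*(-1/134) = -77/134 ≈ -0.57463)
f*(A(-10) + 43) = -77*((-10)**2 + 43)/134 = -77*(100 + 43)/134 = -77/134*143 = -11011/134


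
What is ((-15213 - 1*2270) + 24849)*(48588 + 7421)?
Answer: 412562294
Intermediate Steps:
((-15213 - 1*2270) + 24849)*(48588 + 7421) = ((-15213 - 2270) + 24849)*56009 = (-17483 + 24849)*56009 = 7366*56009 = 412562294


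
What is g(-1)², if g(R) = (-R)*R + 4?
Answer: 9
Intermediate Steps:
g(R) = 4 - R² (g(R) = -R² + 4 = 4 - R²)
g(-1)² = (4 - 1*(-1)²)² = (4 - 1*1)² = (4 - 1)² = 3² = 9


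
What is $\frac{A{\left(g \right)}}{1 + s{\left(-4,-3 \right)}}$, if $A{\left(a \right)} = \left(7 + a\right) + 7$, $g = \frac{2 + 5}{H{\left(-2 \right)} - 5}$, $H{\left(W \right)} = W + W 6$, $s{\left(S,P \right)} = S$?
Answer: $- \frac{259}{57} \approx -4.5439$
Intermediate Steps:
$H{\left(W \right)} = 7 W$ ($H{\left(W \right)} = W + 6 W = 7 W$)
$g = - \frac{7}{19}$ ($g = \frac{2 + 5}{7 \left(-2\right) - 5} = \frac{7}{-14 - 5} = \frac{7}{-19} = 7 \left(- \frac{1}{19}\right) = - \frac{7}{19} \approx -0.36842$)
$A{\left(a \right)} = 14 + a$
$\frac{A{\left(g \right)}}{1 + s{\left(-4,-3 \right)}} = \frac{14 - \frac{7}{19}}{1 - 4} = \frac{1}{-3} \cdot \frac{259}{19} = \left(- \frac{1}{3}\right) \frac{259}{19} = - \frac{259}{57}$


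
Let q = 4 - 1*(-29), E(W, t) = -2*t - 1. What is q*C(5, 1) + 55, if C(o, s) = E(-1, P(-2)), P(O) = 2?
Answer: -110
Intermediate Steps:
E(W, t) = -1 - 2*t
C(o, s) = -5 (C(o, s) = -1 - 2*2 = -1 - 4 = -5)
q = 33 (q = 4 + 29 = 33)
q*C(5, 1) + 55 = 33*(-5) + 55 = -165 + 55 = -110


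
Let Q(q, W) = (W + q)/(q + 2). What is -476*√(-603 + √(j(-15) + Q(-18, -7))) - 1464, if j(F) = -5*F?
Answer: -1464 - 238*I*√2377 ≈ -1464.0 - 11604.0*I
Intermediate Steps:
Q(q, W) = (W + q)/(2 + q)
-476*√(-603 + √(j(-15) + Q(-18, -7))) - 1464 = -476*√(-603 + √(-5*(-15) + (-7 - 18)/(2 - 18))) - 1464 = -476*√(-603 + √(75 - 25/(-16))) - 1464 = -476*√(-603 + √(75 - 1/16*(-25))) - 1464 = -476*√(-603 + √(75 + 25/16)) - 1464 = -476*√(-603 + √(1225/16)) - 1464 = -476*√(-603 + 35/4) - 1464 = -238*I*√2377 - 1464 = -1464 - 238*I*√2377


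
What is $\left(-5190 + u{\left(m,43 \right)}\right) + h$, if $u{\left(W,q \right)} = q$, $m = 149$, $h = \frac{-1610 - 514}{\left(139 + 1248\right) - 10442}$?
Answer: $- \frac{46603961}{9055} \approx -5146.8$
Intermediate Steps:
$h = \frac{2124}{9055}$ ($h = - \frac{2124}{1387 - 10442} = - \frac{2124}{-9055} = \left(-2124\right) \left(- \frac{1}{9055}\right) = \frac{2124}{9055} \approx 0.23457$)
$\left(-5190 + u{\left(m,43 \right)}\right) + h = \left(-5190 + 43\right) + \frac{2124}{9055} = -5147 + \frac{2124}{9055} = - \frac{46603961}{9055}$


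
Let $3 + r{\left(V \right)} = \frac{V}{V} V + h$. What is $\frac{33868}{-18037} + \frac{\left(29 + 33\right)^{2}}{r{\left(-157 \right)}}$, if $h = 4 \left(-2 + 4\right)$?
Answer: $- \frac{18620541}{685406} \approx -27.167$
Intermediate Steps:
$h = 8$ ($h = 4 \cdot 2 = 8$)
$r{\left(V \right)} = 5 + V$ ($r{\left(V \right)} = -3 + \left(\frac{V}{V} V + 8\right) = -3 + \left(1 V + 8\right) = -3 + \left(V + 8\right) = -3 + \left(8 + V\right) = 5 + V$)
$\frac{33868}{-18037} + \frac{\left(29 + 33\right)^{2}}{r{\left(-157 \right)}} = \frac{33868}{-18037} + \frac{\left(29 + 33\right)^{2}}{5 - 157} = 33868 \left(- \frac{1}{18037}\right) + \frac{62^{2}}{-152} = - \frac{33868}{18037} + 3844 \left(- \frac{1}{152}\right) = - \frac{33868}{18037} - \frac{961}{38} = - \frac{18620541}{685406}$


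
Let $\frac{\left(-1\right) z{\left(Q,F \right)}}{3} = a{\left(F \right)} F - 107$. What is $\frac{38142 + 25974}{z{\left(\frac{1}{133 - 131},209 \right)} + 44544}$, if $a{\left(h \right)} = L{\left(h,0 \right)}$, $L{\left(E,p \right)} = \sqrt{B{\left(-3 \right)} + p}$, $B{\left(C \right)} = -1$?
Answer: $\frac{12293010}{8603681} + \frac{171798 i}{8603681} \approx 1.4288 + 0.019968 i$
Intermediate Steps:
$L{\left(E,p \right)} = \sqrt{-1 + p}$
$a{\left(h \right)} = i$ ($a{\left(h \right)} = \sqrt{-1 + 0} = \sqrt{-1} = i$)
$z{\left(Q,F \right)} = 321 - 3 i F$ ($z{\left(Q,F \right)} = - 3 \left(i F - 107\right) = - 3 \left(-107 + i F\right) = 321 - 3 i F$)
$\frac{38142 + 25974}{z{\left(\frac{1}{133 - 131},209 \right)} + 44544} = \frac{38142 + 25974}{\left(321 - 3 i 209\right) + 44544} = \frac{64116}{\left(321 - 627 i\right) + 44544} = \frac{64116}{44865 - 627 i} = 64116 \frac{44865 + 627 i}{2013261354} = \frac{274 \left(44865 + 627 i\right)}{8603681}$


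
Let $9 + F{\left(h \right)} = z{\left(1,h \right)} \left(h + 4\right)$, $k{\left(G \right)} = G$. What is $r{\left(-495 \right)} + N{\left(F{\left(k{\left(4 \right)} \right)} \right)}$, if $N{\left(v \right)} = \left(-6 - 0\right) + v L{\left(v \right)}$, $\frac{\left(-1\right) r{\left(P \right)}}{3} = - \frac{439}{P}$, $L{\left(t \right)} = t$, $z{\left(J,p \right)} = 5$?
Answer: $\frac{157136}{165} \approx 952.34$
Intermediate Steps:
$F{\left(h \right)} = 11 + 5 h$ ($F{\left(h \right)} = -9 + 5 \left(h + 4\right) = -9 + 5 \left(4 + h\right) = -9 + \left(20 + 5 h\right) = 11 + 5 h$)
$r{\left(P \right)} = \frac{1317}{P}$ ($r{\left(P \right)} = - 3 \left(- \frac{439}{P}\right) = \frac{1317}{P}$)
$N{\left(v \right)} = -6 + v^{2}$ ($N{\left(v \right)} = \left(-6 - 0\right) + v v = \left(-6 + 0\right) + v^{2} = -6 + v^{2}$)
$r{\left(-495 \right)} + N{\left(F{\left(k{\left(4 \right)} \right)} \right)} = \frac{1317}{-495} - \left(6 - \left(11 + 5 \cdot 4\right)^{2}\right) = 1317 \left(- \frac{1}{495}\right) - \left(6 - \left(11 + 20\right)^{2}\right) = - \frac{439}{165} - \left(6 - 31^{2}\right) = - \frac{439}{165} + \left(-6 + 961\right) = - \frac{439}{165} + 955 = \frac{157136}{165}$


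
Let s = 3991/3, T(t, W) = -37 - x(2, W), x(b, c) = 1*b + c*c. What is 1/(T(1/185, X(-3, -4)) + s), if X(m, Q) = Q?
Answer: 3/3826 ≈ 0.00078411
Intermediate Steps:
x(b, c) = b + c²
T(t, W) = -39 - W² (T(t, W) = -37 - (2 + W²) = -37 + (-2 - W²) = -39 - W²)
s = 3991/3 (s = 3991*(⅓) = 3991/3 ≈ 1330.3)
1/(T(1/185, X(-3, -4)) + s) = 1/((-39 - 1*(-4)²) + 3991/3) = 1/((-39 - 1*16) + 3991/3) = 1/((-39 - 16) + 3991/3) = 1/(-55 + 3991/3) = 1/(3826/3) = 3/3826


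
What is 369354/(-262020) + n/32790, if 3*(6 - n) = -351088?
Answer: 927724019/429581790 ≈ 2.1596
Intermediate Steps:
n = 351106/3 (n = 6 - 1/3*(-351088) = 6 + 351088/3 = 351106/3 ≈ 1.1704e+5)
369354/(-262020) + n/32790 = 369354/(-262020) + (351106/3)/32790 = 369354*(-1/262020) + (351106/3)*(1/32790) = -61559/43670 + 175553/49185 = 927724019/429581790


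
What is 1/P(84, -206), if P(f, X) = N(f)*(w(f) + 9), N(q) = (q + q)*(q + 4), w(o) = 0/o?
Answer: 1/133056 ≈ 7.5156e-6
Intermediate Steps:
w(o) = 0
N(q) = 2*q*(4 + q) (N(q) = (2*q)*(4 + q) = 2*q*(4 + q))
P(f, X) = 18*f*(4 + f) (P(f, X) = (2*f*(4 + f))*(0 + 9) = (2*f*(4 + f))*9 = 18*f*(4 + f))
1/P(84, -206) = 1/(18*84*(4 + 84)) = 1/(18*84*88) = 1/133056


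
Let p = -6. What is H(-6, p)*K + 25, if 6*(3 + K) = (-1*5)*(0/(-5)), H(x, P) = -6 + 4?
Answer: 31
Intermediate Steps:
H(x, P) = -2
K = -3 (K = -3 + ((-1*5)*(0/(-5)))/6 = -3 + (-0*(-1)/5)/6 = -3 + (-5*0)/6 = -3 + (1/6)*0 = -3 + 0 = -3)
H(-6, p)*K + 25 = -2*(-3) + 25 = 6 + 25 = 31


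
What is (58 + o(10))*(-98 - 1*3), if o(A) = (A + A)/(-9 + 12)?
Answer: -19594/3 ≈ -6531.3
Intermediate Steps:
o(A) = 2*A/3 (o(A) = (2*A)/3 = (2*A)*(⅓) = 2*A/3)
(58 + o(10))*(-98 - 1*3) = (58 + (⅔)*10)*(-98 - 1*3) = (58 + 20/3)*(-98 - 3) = (194/3)*(-101) = -19594/3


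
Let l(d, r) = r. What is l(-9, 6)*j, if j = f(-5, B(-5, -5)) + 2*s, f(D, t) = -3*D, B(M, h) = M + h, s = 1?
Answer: 102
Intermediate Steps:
j = 17 (j = -3*(-5) + 2*1 = 15 + 2 = 17)
l(-9, 6)*j = 6*17 = 102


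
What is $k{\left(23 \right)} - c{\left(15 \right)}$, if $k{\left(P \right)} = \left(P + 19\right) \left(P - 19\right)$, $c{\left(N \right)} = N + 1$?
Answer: $152$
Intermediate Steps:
$c{\left(N \right)} = 1 + N$
$k{\left(P \right)} = \left(-19 + P\right) \left(19 + P\right)$ ($k{\left(P \right)} = \left(19 + P\right) \left(-19 + P\right) = \left(-19 + P\right) \left(19 + P\right)$)
$k{\left(23 \right)} - c{\left(15 \right)} = \left(-361 + 23^{2}\right) - \left(1 + 15\right) = \left(-361 + 529\right) - 16 = 168 - 16 = 152$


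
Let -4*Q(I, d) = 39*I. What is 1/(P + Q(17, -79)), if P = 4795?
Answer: 4/18517 ≈ 0.00021602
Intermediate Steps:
Q(I, d) = -39*I/4
1/(P + Q(17, -79)) = 1/(4795 - 39/4*17) = 1/(4795 - 663/4) = 1/(18517/4) = 4/18517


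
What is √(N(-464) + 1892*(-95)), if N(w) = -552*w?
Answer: 26*√113 ≈ 276.38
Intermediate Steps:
√(N(-464) + 1892*(-95)) = √(-552*(-464) + 1892*(-95)) = √(256128 - 179740) = √76388 = 26*√113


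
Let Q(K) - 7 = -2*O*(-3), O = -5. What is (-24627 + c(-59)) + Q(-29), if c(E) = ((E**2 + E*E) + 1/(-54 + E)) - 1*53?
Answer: -2004734/113 ≈ -17741.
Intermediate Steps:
Q(K) = -23 (Q(K) = 7 - 2*(-5)*(-3) = 7 + 10*(-3) = 7 - 30 = -23)
c(E) = -53 + 1/(-54 + E) + 2*E**2 (c(E) = ((E**2 + E**2) + 1/(-54 + E)) - 53 = (2*E**2 + 1/(-54 + E)) - 53 = (1/(-54 + E) + 2*E**2) - 53 = -53 + 1/(-54 + E) + 2*E**2)
(-24627 + c(-59)) + Q(-29) = (-24627 + (2863 - 108*(-59)**2 - 53*(-59) + 2*(-59)**3)/(-54 - 59)) - 23 = (-24627 + (2863 - 108*3481 + 3127 + 2*(-205379))/(-113)) - 23 = (-24627 - (2863 - 375948 + 3127 - 410758)/113) - 23 = (-24627 - 1/113*(-780716)) - 23 = (-24627 + 780716/113) - 23 = -2002135/113 - 23 = -2004734/113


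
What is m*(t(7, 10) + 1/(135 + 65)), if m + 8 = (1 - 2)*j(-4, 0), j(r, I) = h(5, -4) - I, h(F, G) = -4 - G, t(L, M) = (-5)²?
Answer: -5001/25 ≈ -200.04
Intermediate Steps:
t(L, M) = 25
j(r, I) = -I (j(r, I) = (-4 - 1*(-4)) - I = (-4 + 4) - I = 0 - I = -I)
m = -8 (m = -8 + (1 - 2)*(-1*0) = -8 - 1*0 = -8 + 0 = -8)
m*(t(7, 10) + 1/(135 + 65)) = -8*(25 + 1/(135 + 65)) = -8*(25 + 1/200) = -8*5001/200 = -5001/25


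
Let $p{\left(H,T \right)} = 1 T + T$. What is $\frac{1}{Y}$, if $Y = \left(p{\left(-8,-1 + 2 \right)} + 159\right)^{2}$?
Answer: $\frac{1}{25921} \approx 3.8579 \cdot 10^{-5}$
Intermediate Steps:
$p{\left(H,T \right)} = 2 T$ ($p{\left(H,T \right)} = T + T = 2 T$)
$Y = 25921$ ($Y = \left(2 \left(-1 + 2\right) + 159\right)^{2} = \left(2 \cdot 1 + 159\right)^{2} = \left(2 + 159\right)^{2} = 161^{2} = 25921$)
$\frac{1}{Y} = \frac{1}{25921}$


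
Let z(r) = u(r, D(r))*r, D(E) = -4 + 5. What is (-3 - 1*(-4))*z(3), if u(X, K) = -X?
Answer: -9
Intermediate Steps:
D(E) = 1
z(r) = -r² (z(r) = (-r)*r = -r²)
(-3 - 1*(-4))*z(3) = (-3 - 1*(-4))*(-1*3²) = (-3 + 4)*(-1*9) = 1*(-9) = -9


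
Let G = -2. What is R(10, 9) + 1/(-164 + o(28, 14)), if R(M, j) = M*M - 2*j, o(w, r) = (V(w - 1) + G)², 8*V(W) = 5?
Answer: 850686/10375 ≈ 81.994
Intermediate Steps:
V(W) = 5/8 (V(W) = (⅛)*5 = 5/8)
o(w, r) = 121/64 (o(w, r) = (5/8 - 2)² = (-11/8)² = 121/64)
R(M, j) = M² - 2*j
R(10, 9) + 1/(-164 + o(28, 14)) = (10² - 2*9) + 1/(-164 + 121/64) = (100 - 18) + 1/(-10375/64) = 82 - 64/10375 = 850686/10375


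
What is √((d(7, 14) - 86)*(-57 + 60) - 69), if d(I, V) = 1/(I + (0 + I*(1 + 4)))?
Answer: I*√64078/14 ≈ 18.081*I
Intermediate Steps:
d(I, V) = 1/(6*I) (d(I, V) = 1/(I + (0 + I*5)) = 1/(I + (0 + 5*I)) = 1/(I + 5*I) = 1/(6*I))
√((d(7, 14) - 86)*(-57 + 60) - 69) = √(((⅙)/7 - 86)*(-57 + 60) - 69) = √(((⅙)*(⅐) - 86)*3 - 69) = √((1/42 - 86)*3 - 69) = √(-3611/42*3 - 69) = √(-3611/14 - 69) = √(-4577/14) = I*√64078/14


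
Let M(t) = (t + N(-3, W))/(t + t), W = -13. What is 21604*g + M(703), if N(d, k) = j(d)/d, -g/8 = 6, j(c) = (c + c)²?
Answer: -1458010061/1406 ≈ -1.0370e+6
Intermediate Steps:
j(c) = 4*c² (j(c) = (2*c)² = 4*c²)
g = -48 (g = -8*6 = -48)
N(d, k) = 4*d (N(d, k) = (4*d²)/d = 4*d)
M(t) = (-12 + t)/(2*t) (M(t) = (t + 4*(-3))/(t + t) = (t - 12)/((2*t)) = (-12 + t)*(1/(2*t)) = (-12 + t)/(2*t))
21604*g + M(703) = 21604*(-48) + (½)*(-12 + 703)/703 = -1036992 + (½)*(1/703)*691 = -1036992 + 691/1406 = -1458010061/1406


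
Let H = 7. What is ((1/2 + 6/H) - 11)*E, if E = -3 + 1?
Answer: 135/7 ≈ 19.286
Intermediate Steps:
E = -2
((1/2 + 6/H) - 11)*E = ((1/2 + 6/7) - 11)*(-2) = (19/14 - 11)*(-2) = -135/14*(-2) = 135/7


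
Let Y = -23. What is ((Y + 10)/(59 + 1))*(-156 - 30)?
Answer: 403/10 ≈ 40.300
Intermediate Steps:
((Y + 10)/(59 + 1))*(-156 - 30) = ((-23 + 10)/(59 + 1))*(-156 - 30) = -13/60*(-186) = 403/10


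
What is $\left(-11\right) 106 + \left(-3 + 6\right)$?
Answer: $-1163$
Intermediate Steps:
$\left(-11\right) 106 + \left(-3 + 6\right) = -1166 + 3 = -1163$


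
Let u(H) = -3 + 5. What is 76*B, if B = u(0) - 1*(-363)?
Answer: 27740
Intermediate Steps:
u(H) = 2
B = 365 (B = 2 - 1*(-363) = 2 + 363 = 365)
76*B = 76*365 = 27740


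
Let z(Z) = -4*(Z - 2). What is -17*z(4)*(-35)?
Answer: -4760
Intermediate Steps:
z(Z) = 8 - 4*Z (z(Z) = -4*(-2 + Z) = 8 - 4*Z)
-17*z(4)*(-35) = -17*(8 - 4*4)*(-35) = -17*(8 - 16)*(-35) = -17*(-8)*(-35) = 136*(-35) = -4760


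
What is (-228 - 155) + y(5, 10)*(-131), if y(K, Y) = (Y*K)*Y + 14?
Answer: -67717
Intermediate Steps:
y(K, Y) = 14 + K*Y² (y(K, Y) = (K*Y)*Y + 14 = K*Y² + 14 = 14 + K*Y²)
(-228 - 155) + y(5, 10)*(-131) = (-228 - 155) + (14 + 5*10²)*(-131) = -383 + (14 + 5*100)*(-131) = -383 + (14 + 500)*(-131) = -383 + 514*(-131) = -383 - 67334 = -67717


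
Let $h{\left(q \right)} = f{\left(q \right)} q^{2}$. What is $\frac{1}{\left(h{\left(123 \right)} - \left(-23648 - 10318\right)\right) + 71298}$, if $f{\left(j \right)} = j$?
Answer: $\frac{1}{1966131} \approx 5.0861 \cdot 10^{-7}$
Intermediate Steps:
$h{\left(q \right)} = q^{3}$ ($h{\left(q \right)} = q q^{2} = q^{3}$)
$\frac{1}{\left(h{\left(123 \right)} - \left(-23648 - 10318\right)\right) + 71298} = \frac{1}{\left(123^{3} - \left(-23648 - 10318\right)\right) + 71298} = \frac{1}{\left(1860867 - \left(-23648 - 10318\right)\right) + 71298} = \frac{1}{\left(1860867 - -33966\right) + 71298} = \frac{1}{\left(1860867 + 33966\right) + 71298} = \frac{1}{1894833 + 71298} = \frac{1}{1966131}$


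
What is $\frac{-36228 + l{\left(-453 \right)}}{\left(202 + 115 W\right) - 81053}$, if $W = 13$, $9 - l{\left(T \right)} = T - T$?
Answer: $\frac{12073}{26452} \approx 0.45641$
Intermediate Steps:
$l{\left(T \right)} = 9$ ($l{\left(T \right)} = 9 - \left(T - T\right) = 9 - 0 = 9 + 0 = 9$)
$\frac{-36228 + l{\left(-453 \right)}}{\left(202 + 115 W\right) - 81053} = \frac{-36228 + 9}{\left(202 + 115 \cdot 13\right) - 81053} = - \frac{36219}{\left(202 + 1495\right) - 81053} = - \frac{36219}{1697 - 81053} = - \frac{36219}{-79356} = \left(-36219\right) \left(- \frac{1}{79356}\right) = \frac{12073}{26452}$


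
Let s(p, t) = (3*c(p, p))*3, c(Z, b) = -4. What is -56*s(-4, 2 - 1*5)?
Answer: 2016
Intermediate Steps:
s(p, t) = -36 (s(p, t) = (3*(-4))*3 = -12*3 = -36)
-56*s(-4, 2 - 1*5) = -56*(-36) = 2016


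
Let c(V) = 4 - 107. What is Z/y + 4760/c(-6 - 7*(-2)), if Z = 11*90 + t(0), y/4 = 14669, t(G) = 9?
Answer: -279194863/6043628 ≈ -46.197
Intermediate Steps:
y = 58676 (y = 4*14669 = 58676)
c(V) = -103
Z = 999 (Z = 11*90 + 9 = 990 + 9 = 999)
Z/y + 4760/c(-6 - 7*(-2)) = 999/58676 + 4760/(-103) = 999*(1/58676) + 4760*(-1/103) = 999/58676 - 4760/103 = -279194863/6043628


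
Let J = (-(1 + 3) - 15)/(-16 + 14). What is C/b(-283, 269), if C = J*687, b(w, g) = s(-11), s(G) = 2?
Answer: 13053/4 ≈ 3263.3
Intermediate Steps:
b(w, g) = 2
J = 19/2 (J = (-1*4 - 15)/(-2) = (-4 - 15)*(-½) = -19*(-½) = 19/2 ≈ 9.5000)
C = 13053/2 (C = (19/2)*687 = 13053/2 ≈ 6526.5)
C/b(-283, 269) = (13053/2)/2 = (13053/2)*(½) = 13053/4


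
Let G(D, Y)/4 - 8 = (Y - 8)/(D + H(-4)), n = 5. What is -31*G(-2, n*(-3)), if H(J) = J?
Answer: -4402/3 ≈ -1467.3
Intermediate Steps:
G(D, Y) = 32 + 4*(-8 + Y)/(-4 + D) (G(D, Y) = 32 + 4*((Y - 8)/(D - 4)) = 32 + 4*((-8 + Y)/(-4 + D)) = 32 + 4*(-8 + Y)/(-4 + D))
-31*G(-2, n*(-3)) = -124*(-40 + 5*(-3) + 8*(-2))/(-4 - 2) = -124*(-40 - 15 - 16)/(-6) = -124*(-1)*(-71)/6 = -31*142/3 = -4402/3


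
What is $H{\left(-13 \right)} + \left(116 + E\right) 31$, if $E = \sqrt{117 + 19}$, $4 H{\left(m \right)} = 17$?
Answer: $\frac{14401}{4} + 62 \sqrt{34} \approx 3961.8$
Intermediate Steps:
$H{\left(m \right)} = \frac{17}{4}$ ($H{\left(m \right)} = \frac{1}{4} \cdot 17 = \frac{17}{4}$)
$E = 2 \sqrt{34}$ ($E = \sqrt{136} = 2 \sqrt{34} \approx 11.662$)
$H{\left(-13 \right)} + \left(116 + E\right) 31 = \frac{17}{4} + \left(116 + 2 \sqrt{34}\right) 31 = \frac{17}{4} + \left(3596 + 62 \sqrt{34}\right) = \frac{14401}{4} + 62 \sqrt{34}$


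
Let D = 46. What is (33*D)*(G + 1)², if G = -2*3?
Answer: 37950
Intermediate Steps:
G = -6
(33*D)*(G + 1)² = (33*46)*(-6 + 1)² = 1518*(-5)² = 1518*25 = 37950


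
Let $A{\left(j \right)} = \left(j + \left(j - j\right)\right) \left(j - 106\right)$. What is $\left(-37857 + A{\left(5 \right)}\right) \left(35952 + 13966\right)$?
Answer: $-1914954316$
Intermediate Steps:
$A{\left(j \right)} = j \left(-106 + j\right)$ ($A{\left(j \right)} = \left(j + 0\right) \left(-106 + j\right) = j \left(-106 + j\right)$)
$\left(-37857 + A{\left(5 \right)}\right) \left(35952 + 13966\right) = \left(-37857 + 5 \left(-106 + 5\right)\right) \left(35952 + 13966\right) = \left(-37857 + 5 \left(-101\right)\right) 49918 = \left(-37857 - 505\right) 49918 = \left(-38362\right) 49918 = -1914954316$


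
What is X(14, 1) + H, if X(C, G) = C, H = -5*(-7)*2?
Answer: 84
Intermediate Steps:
H = 70 (H = 35*2 = 70)
X(14, 1) + H = 14 + 70 = 84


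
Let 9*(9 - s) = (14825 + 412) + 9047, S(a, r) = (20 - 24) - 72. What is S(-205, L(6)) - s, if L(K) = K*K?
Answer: 23519/9 ≈ 2613.2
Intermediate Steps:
L(K) = K**2
S(a, r) = -76 (S(a, r) = -4 - 72 = -76)
s = -24203/9 (s = 9 - ((14825 + 412) + 9047)/9 = 9 - (15237 + 9047)/9 = 9 - 1/9*24284 = 9 - 24284/9 = -24203/9 ≈ -2689.2)
S(-205, L(6)) - s = -76 - 1*(-24203/9) = -76 + 24203/9 = 23519/9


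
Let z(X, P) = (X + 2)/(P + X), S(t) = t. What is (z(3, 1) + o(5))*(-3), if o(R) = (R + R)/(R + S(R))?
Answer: -27/4 ≈ -6.7500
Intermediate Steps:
z(X, P) = (2 + X)/(P + X)
o(R) = 1 (o(R) = (R + R)/(R + R) = (2*R)/((2*R)) = (2*R)*(1/(2*R)) = 1)
(z(3, 1) + o(5))*(-3) = ((2 + 3)/(1 + 3) + 1)*(-3) = (5/4 + 1)*(-3) = (9/4)*(-3) = -27/4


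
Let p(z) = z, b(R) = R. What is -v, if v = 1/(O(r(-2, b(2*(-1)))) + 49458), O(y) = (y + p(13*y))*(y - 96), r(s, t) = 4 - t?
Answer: -1/41898 ≈ -2.3867e-5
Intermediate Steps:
O(y) = 14*y*(-96 + y) (O(y) = (y + 13*y)*(y - 96) = (14*y)*(-96 + y) = 14*y*(-96 + y))
v = 1/41898 (v = 1/(14*(4 - 2*(-1))*(-96 + (4 - 2*(-1))) + 49458) = 1/(14*(4 - 1*(-2))*(-96 + (4 - 1*(-2))) + 49458) = 1/(14*(4 + 2)*(-96 + (4 + 2)) + 49458) = 1/(14*6*(-96 + 6) + 49458) = 1/(14*6*(-90) + 49458) = 1/(-7560 + 49458) = 1/41898 ≈ 2.3867e-5)
-v = -1*1/41898 = -1/41898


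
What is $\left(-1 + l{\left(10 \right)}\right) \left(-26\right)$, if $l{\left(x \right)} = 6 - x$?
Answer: $130$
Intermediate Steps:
$\left(-1 + l{\left(10 \right)}\right) \left(-26\right) = \left(-1 + \left(6 - 10\right)\right) \left(-26\right) = \left(-1 - 4\right) \left(-26\right) = \left(-5\right) \left(-26\right) = 130$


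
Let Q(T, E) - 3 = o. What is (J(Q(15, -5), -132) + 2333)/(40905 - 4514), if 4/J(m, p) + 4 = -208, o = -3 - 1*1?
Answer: 123648/1928723 ≈ 0.064109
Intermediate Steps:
o = -4 (o = -3 - 1 = -4)
Q(T, E) = -1 (Q(T, E) = 3 - 4 = -1)
J(m, p) = -1/53 (J(m, p) = 4/(-4 - 208) = 4/(-212) = 4*(-1/212) = -1/53)
(J(Q(15, -5), -132) + 2333)/(40905 - 4514) = (-1/53 + 2333)/(40905 - 4514) = (123648/53)/36391 = (123648/53)*(1/36391) = 123648/1928723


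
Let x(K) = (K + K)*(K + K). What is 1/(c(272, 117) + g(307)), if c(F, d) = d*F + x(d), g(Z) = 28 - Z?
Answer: 1/86301 ≈ 1.1587e-5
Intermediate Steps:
x(K) = 4*K**2 (x(K) = (2*K)*(2*K) = 4*K**2)
c(F, d) = 4*d**2 + F*d (c(F, d) = d*F + 4*d**2 = F*d + 4*d**2 = 4*d**2 + F*d)
1/(c(272, 117) + g(307)) = 1/(117*(272 + 4*117) + (28 - 1*307)) = 1/(117*(272 + 468) + (28 - 307)) = 1/(117*740 - 279) = 1/(86580 - 279) = 1/86301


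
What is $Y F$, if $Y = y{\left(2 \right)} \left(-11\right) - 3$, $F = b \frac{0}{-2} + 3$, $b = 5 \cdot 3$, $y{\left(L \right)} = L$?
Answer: $-75$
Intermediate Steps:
$b = 15$
$F = 3$ ($F = 15 \frac{0}{-2} + 3 = 15 \cdot 0 \left(- \frac{1}{2}\right) + 3 = 15 \cdot 0 + 3 = 0 + 3 = 3$)
$Y = -25$ ($Y = 2 \left(-11\right) - 3 = -22 - 3 = -25$)
$Y F = \left(-25\right) 3 = -75$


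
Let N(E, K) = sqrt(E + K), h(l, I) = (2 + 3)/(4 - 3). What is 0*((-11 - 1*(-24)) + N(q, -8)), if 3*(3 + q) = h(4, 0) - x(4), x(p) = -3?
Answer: 0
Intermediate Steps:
h(l, I) = 5 (h(l, I) = 5/1 = 5*1 = 5)
q = -1/3 (q = -3 + (5 - 1*(-3))/3 = -3 + (5 + 3)/3 = -3 + (1/3)*8 = -3 + 8/3 = -1/3 ≈ -0.33333)
0*((-11 - 1*(-24)) + N(q, -8)) = 0*((-11 - 1*(-24)) + sqrt(-1/3 - 8)) = 0*((-11 + 24) + sqrt(-25/3)) = 0*(13 + 5*I*sqrt(3)/3) = 0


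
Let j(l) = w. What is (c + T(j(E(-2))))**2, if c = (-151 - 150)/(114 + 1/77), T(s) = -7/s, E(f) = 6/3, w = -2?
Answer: 227979801/308283364 ≈ 0.73951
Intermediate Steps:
E(f) = 2 (E(f) = 6*(1/3) = 2)
j(l) = -2
c = -23177/8779 (c = -301/(114 + 1/77) = -301/8779/77 = -301*77/8779 = -23177/8779 ≈ -2.6400)
(c + T(j(E(-2))))**2 = (-23177/8779 - 7/(-2))**2 = (-23177/8779 - 7*(-1/2))**2 = (-23177/8779 + 7/2)**2 = (15099/17558)**2 = 227979801/308283364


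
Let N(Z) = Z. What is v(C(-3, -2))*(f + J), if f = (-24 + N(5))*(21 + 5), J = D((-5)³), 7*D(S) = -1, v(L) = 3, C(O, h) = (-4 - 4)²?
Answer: -10377/7 ≈ -1482.4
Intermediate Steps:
C(O, h) = 64 (C(O, h) = (-8)² = 64)
D(S) = -⅐ (D(S) = (⅐)*(-1) = -⅐)
J = -⅐ ≈ -0.14286
f = -494 (f = (-24 + 5)*(21 + 5) = -19*26 = -494)
v(C(-3, -2))*(f + J) = 3*(-494 - ⅐) = 3*(-3459/7) = -10377/7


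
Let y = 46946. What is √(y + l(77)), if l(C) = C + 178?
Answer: √47201 ≈ 217.26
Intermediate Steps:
l(C) = 178 + C
√(y + l(77)) = √(46946 + (178 + 77)) = √(46946 + 255) = √47201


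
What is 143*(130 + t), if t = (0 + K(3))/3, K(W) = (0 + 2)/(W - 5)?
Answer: 55627/3 ≈ 18542.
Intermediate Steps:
K(W) = 2/(-5 + W)
t = -⅓ (t = (0 + 2/(-5 + 3))/3 = (0 + 2/(-2))/3 = (0 + 2*(-½))/3 = (0 - 1)/3 = (⅓)*(-1) = -⅓ ≈ -0.33333)
143*(130 + t) = 143*(130 - ⅓) = 143*(389/3) = 55627/3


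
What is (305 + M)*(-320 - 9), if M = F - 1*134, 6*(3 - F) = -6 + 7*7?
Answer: -329329/6 ≈ -54888.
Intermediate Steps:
F = -25/6 (F = 3 - (-6 + 7*7)/6 = 3 - (-6 + 49)/6 = 3 - 1/6*43 = 3 - 43/6 = -25/6 ≈ -4.1667)
M = -829/6 (M = -25/6 - 1*134 = -25/6 - 134 = -829/6 ≈ -138.17)
(305 + M)*(-320 - 9) = (305 - 829/6)*(-320 - 9) = (1001/6)*(-329) = -329329/6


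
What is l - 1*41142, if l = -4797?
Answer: -45939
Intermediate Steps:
l - 1*41142 = -4797 - 1*41142 = -4797 - 41142 = -45939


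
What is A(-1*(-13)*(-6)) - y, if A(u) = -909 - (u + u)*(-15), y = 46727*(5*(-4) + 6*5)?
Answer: -470519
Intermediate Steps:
y = 467270 (y = 46727*(-20 + 30) = 46727*10 = 467270)
A(u) = -909 + 30*u (A(u) = -909 - 2*u*(-15) = -909 - (-30)*u = -909 + 30*u)
A(-1*(-13)*(-6)) - y = (-909 + 30*(-1*(-13)*(-6))) - 1*467270 = (-909 + 30*(13*(-6))) - 467270 = (-909 + 30*(-78)) - 467270 = (-909 - 2340) - 467270 = -3249 - 467270 = -470519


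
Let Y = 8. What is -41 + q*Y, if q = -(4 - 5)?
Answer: -33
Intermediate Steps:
q = 1 (q = -1*(-1) = 1)
-41 + q*Y = -41 + 1*8 = -41 + 8 = -33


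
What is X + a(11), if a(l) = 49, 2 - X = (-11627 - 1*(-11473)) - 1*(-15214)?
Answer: -15009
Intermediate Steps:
X = -15058 (X = 2 - ((-11627 - 1*(-11473)) - 1*(-15214)) = 2 - ((-11627 + 11473) + 15214) = 2 - (-154 + 15214) = 2 - 1*15060 = 2 - 15060 = -15058)
X + a(11) = -15058 + 49 = -15009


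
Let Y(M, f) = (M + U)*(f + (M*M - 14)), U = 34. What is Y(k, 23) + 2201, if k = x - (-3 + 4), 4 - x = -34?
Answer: 100039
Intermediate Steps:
x = 38 (x = 4 - 1*(-34) = 4 + 34 = 38)
k = 37 (k = 38 - (-3 + 4) = 38 - 1*1 = 38 - 1 = 37)
Y(M, f) = (34 + M)*(-14 + f + M²) (Y(M, f) = (M + 34)*(f + (M*M - 14)) = (34 + M)*(f + (M² - 14)) = (34 + M)*(f + (-14 + M²)) = (34 + M)*(-14 + f + M²))
Y(k, 23) + 2201 = (-476 + 37³ - 14*37 + 34*23 + 34*37² + 37*23) + 2201 = (-476 + 50653 - 518 + 782 + 34*1369 + 851) + 2201 = (-476 + 50653 - 518 + 782 + 46546 + 851) + 2201 = 97838 + 2201 = 100039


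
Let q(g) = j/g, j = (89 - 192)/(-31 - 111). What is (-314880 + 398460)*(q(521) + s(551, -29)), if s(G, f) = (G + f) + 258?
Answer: 2411536372770/36991 ≈ 6.5193e+7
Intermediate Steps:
s(G, f) = 258 + G + f
j = 103/142 (j = -103/(-142) = -103*(-1/142) = 103/142 ≈ 0.72535)
q(g) = 103/(142*g)
(-314880 + 398460)*(q(521) + s(551, -29)) = (-314880 + 398460)*((103/142)/521 + (258 + 551 - 29)) = 83580*((103/142)*(1/521) + 780) = 83580*(103/73982 + 780) = 83580*(57706063/73982) = 2411536372770/36991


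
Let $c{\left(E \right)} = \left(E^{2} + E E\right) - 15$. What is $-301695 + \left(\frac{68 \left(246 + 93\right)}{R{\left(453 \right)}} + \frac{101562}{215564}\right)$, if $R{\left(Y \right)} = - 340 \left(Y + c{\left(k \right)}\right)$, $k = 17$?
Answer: $- \frac{82593807129909}{273766280} \approx -3.0169 \cdot 10^{5}$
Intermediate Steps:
$c{\left(E \right)} = -15 + 2 E^{2}$ ($c{\left(E \right)} = \left(E^{2} + E^{2}\right) - 15 = 2 E^{2} - 15 = -15 + 2 E^{2}$)
$R{\left(Y \right)} = -191420 - 340 Y$ ($R{\left(Y \right)} = - 340 \left(Y - \left(15 - 2 \cdot 17^{2}\right)\right) = - 340 \left(Y + \left(-15 + 2 \cdot 289\right)\right) = - 340 \left(Y + \left(-15 + 578\right)\right) = - 340 \left(Y + 563\right) = - 340 \left(563 + Y\right) = -191420 - 340 Y$)
$-301695 + \left(\frac{68 \left(246 + 93\right)}{R{\left(453 \right)}} + \frac{101562}{215564}\right) = -301695 + \left(\frac{68 \left(246 + 93\right)}{-191420 - 154020} + \frac{101562}{215564}\right) = -301695 + \left(\frac{68 \cdot 339}{-191420 - 154020} + 101562 \cdot \frac{1}{215564}\right) = -301695 + \left(\frac{23052}{-345440} + \frac{50781}{107782}\right) = -301695 + \left(23052 \left(- \frac{1}{345440}\right) + \frac{50781}{107782}\right) = -301695 + \left(- \frac{339}{5080} + \frac{50781}{107782}\right) = -301695 + \frac{110714691}{273766280} = - \frac{82593807129909}{273766280}$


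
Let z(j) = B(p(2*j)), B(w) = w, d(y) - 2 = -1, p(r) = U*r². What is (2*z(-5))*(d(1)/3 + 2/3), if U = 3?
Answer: 600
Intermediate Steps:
p(r) = 3*r²
d(y) = 1 (d(y) = 2 - 1 = 1)
z(j) = 12*j² (z(j) = 3*(2*j)² = 3*(4*j²) = 12*j²)
(2*z(-5))*(d(1)/3 + 2/3) = (2*(12*(-5)²))*(1/3 + 2/3) = (2*(12*25))*(1*(⅓) + 2*(⅓)) = (2*300)*(⅓ + ⅔) = 600*1 = 600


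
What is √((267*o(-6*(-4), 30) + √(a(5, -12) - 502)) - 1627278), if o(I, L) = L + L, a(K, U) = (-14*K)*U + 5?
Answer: √(-1611258 + 7*√7) ≈ 1269.3*I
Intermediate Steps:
a(K, U) = 5 - 14*K*U (a(K, U) = -14*K*U + 5 = 5 - 14*K*U)
o(I, L) = 2*L
√((267*o(-6*(-4), 30) + √(a(5, -12) - 502)) - 1627278) = √((267*(2*30) + √((5 - 14*5*(-12)) - 502)) - 1627278) = √((267*60 + √((5 + 840) - 502)) - 1627278) = √((16020 + √(845 - 502)) - 1627278) = √((16020 + √343) - 1627278) = √((16020 + 7*√7) - 1627278) = √(-1611258 + 7*√7)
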